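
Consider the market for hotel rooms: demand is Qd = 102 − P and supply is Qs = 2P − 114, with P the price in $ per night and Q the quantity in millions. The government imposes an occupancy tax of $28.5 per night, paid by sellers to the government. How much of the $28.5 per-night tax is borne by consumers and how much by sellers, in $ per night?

Without the tax, 102 − P = 2P − 114 gives 3P = 216, so P* = $72 and Q* = 30.
With the tax collected from sellers, supply shifts: Qs = 2(P − 28.5) − 114.
Solving gives Q = 11 with consumers paying $91 and sellers receiving $62.5 (the $28.5 wedge).
Burden on consumers: $19; on sellers: $9.5. (They sum to $28.5.)

Consumers bear $19 per night; sellers bear $9.5 per night.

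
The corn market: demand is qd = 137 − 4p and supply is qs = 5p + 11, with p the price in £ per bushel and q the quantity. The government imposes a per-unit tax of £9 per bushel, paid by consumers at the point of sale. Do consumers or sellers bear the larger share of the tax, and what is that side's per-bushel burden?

Consumers bear the larger share: £5 per bushel.

Before the tax: set 137 − 4p = 5p + 11 → p* = £14, q* = 81.
With the tax collected from consumers, demand (in seller-price terms) shifts: qd = 137 − 4(p + 9).
New equilibrium: consumers pay £19, sellers receive £10, q = 61. (Wedge: pb − ps = 9.)
Per-bushel burden: consumers £5, sellers £4.
Consumers take the larger share because demand is less price-elastic here (demand slope 4 vs supply slope 5).
The less price-elastic side of the market bears the larger share of a per-unit tax.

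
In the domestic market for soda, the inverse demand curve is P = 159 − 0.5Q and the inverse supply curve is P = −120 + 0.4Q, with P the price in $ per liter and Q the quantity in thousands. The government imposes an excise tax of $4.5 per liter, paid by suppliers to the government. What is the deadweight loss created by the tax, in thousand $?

Rewrite in direct form: Qd = 318 − 2P and Qs = 2.5P + 300.
Without the tax, 318 − 2P = 2.5P + 300 gives 4.5P = 18, so P* = $4 and Q* = 310.
With the tax collected from suppliers, supply shifts: Qs = 2.5(P − 4.5) + 300.
New equilibrium: consumers pay $6.5, suppliers receive $2, Q = 305. (Wedge: Pb − Ps = 4.5.)
Quantity falls by |ΔQ| = |310 − 305| = 5.
DWL = ½ · t · |ΔQ| = ½ · 4.5 · 5 = $11.25.

Deadweight loss = $11.25 thousand.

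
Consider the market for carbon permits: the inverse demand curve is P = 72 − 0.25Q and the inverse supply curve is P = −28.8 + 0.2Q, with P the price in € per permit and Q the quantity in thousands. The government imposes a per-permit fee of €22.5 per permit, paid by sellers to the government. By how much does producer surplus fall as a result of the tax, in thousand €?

Producer surplus falls by €1990 thousand.

Rewrite in direct form: Qd = 288 − 4P and Qs = 5P + 144.
Before the tax: set 288 − 4P = 5P + 144 → P* = €16, Q* = 224.
With the tax collected from sellers, supply shifts: Qs = 5(P − 22.5) + 144.
New equilibrium: consumers pay €28.5, sellers receive €6, Q = 174. (Wedge: Pb − Ps = 22.5.)
ΔPS is the trapezoid between Q = 174 and Q = 224 of height €10: ½ · (224 + 174) · 10 = €1990.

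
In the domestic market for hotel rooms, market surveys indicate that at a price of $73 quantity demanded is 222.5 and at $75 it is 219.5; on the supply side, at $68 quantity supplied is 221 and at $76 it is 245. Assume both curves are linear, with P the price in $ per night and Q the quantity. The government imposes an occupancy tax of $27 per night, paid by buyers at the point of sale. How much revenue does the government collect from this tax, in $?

Demand slope: (219.5 − 222.5)/(75 − 73) = -1.5, so Qd = 332 − 1.5P.
Supply slope: (245 − 221)/(76 − 68) = 3, so Qs = 3P + 17.
Without the tax, 332 − 1.5P = 3P + 17 gives 4.5P = 315, so P* = $70 and Q* = 227.
With the tax collected from buyers, demand (in seller-price terms) shifts: Qd = 332 − 1.5(P + 27).
New equilibrium: buyers pay $88, sellers receive $61, Q = 200. (Wedge: Pb − Ps = 27.)
Revenue = t · Q = 27 · 200 = $5400.

Tax revenue = $5400.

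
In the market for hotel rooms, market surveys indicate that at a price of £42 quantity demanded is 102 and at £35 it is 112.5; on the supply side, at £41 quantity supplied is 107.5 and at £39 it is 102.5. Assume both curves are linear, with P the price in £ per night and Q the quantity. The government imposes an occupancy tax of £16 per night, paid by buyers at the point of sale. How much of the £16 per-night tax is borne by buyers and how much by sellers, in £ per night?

Demand slope: (112.5 − 102)/(35 − 42) = -1.5, so Qd = 165 − 1.5P.
Supply slope: (102.5 − 107.5)/(39 − 41) = 2.5, so Qs = 2.5P + 5.
Without the tax, 165 − 1.5P = 2.5P + 5 gives 4P = 160, so P* = £40 and Q* = 105.
With the tax collected from buyers, demand (in seller-price terms) shifts: Qd = 165 − 1.5(P + 16).
Solving gives Q = 90 with buyers paying £50 and sellers receiving £34 (the £16 wedge).
Burden on buyers: £10; on sellers: £6. (They sum to £16.)

Buyers bear £10 per night; sellers bear £6 per night.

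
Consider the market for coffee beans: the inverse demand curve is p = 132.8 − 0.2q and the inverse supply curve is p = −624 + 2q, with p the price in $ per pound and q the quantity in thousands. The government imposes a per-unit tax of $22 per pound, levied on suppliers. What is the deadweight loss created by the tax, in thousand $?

Rewrite in direct form: qd = 664 − 5p and qs = 0.5p + 312.
Before the tax: set 664 − 5p = 0.5p + 312 → p* = $64, q* = 344.
With the tax collected from suppliers, supply shifts: qs = 0.5(p − 22) + 312.
Solving gives q = 334 with consumers paying $66 and suppliers receiving $44 (the $22 wedge).
Quantity falls by |ΔQ| = |344 − 334| = 10.
DWL = ½ · t · |ΔQ| = ½ · 22 · 10 = $110.

Deadweight loss = $110 thousand.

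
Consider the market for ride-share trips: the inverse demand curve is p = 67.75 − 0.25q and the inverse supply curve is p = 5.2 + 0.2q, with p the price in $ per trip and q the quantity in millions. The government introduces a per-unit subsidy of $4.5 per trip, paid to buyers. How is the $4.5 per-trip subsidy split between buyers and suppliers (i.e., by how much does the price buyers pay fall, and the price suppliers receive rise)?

Rewrite in direct form: qd = 271 − 4p and qs = 5p − 26.
Before the subsidy: set 271 − 4p = 5p − 26 → p* = $33, q* = 139.
With a per-unit subsidy paid to buyers, each effectively pays p − 4.5, so demand becomes qd = 271 − 4(p − 4.5).
Solving gives q = 149 with buyers paying $30.5 and suppliers receiving $35 (the $4.5 wedge).
Gain to buyers: $2.5; to suppliers: $2. (They sum to $4.5.)

Buyers gain $2.5 per trip; suppliers gain $2 per trip.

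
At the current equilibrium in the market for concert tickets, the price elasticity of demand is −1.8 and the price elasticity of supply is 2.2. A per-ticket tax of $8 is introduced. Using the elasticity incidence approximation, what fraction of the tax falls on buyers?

Incidence ratio: buyers' share ≈ εs / (εs + |εd|) = 2.2 / (2.2 + 1.8) = 0.55.
Supply is the more elastic side, so buyers bear the larger share.

Buyers' share ≈ 0.55.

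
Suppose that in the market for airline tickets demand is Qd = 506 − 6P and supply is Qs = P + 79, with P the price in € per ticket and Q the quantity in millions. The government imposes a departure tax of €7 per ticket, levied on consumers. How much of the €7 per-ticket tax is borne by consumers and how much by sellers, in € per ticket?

Consumers bear €1 per ticket; sellers bear €6 per ticket.

Before the tax: set 506 − 6P = P + 79 → P* = €61, Q* = 140.
With the tax collected from consumers, demand (in seller-price terms) shifts: Qd = 506 − 6(P + 7).
New equilibrium: consumers pay €62, sellers receive €55, Q = 134. (Wedge: Pb − Ps = 7.)
Burden on consumers: €1; on sellers: €6. (They sum to €7.)
The less price-elastic side of the market bears the larger share of a per-unit tax.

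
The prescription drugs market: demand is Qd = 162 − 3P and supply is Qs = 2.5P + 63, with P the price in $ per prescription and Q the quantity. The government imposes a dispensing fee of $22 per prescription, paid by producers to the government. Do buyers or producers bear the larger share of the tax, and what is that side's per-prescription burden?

Without the tax, 162 − 3P = 2.5P + 63 gives 5.5P = 99, so P* = $18 and Q* = 108.
With the tax collected from producers, supply shifts: Qs = 2.5(P − 22) + 63.
Solving gives Q = 78 with buyers paying $28 and producers receiving $6 (the $22 wedge).
Per-prescription burden: buyers $10, producers $12.
Producers take the larger share because supply is less price-elastic here (demand slope 3 vs supply slope 2.5).

Producers bear the larger share: $12 per prescription.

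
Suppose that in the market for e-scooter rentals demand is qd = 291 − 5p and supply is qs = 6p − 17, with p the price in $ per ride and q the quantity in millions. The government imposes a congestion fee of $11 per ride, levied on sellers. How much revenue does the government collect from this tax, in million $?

Before the tax: set 291 − 5p = 6p − 17 → p* = $28, q* = 151.
With the tax collected from sellers, supply shifts: qs = 6(p − 11) − 17.
New equilibrium: consumers pay $34, sellers receive $23, q = 121. (Wedge: pb − ps = 11.)
Revenue = t · Q = 11 · 121 = $1331.

Tax revenue = $1331 million.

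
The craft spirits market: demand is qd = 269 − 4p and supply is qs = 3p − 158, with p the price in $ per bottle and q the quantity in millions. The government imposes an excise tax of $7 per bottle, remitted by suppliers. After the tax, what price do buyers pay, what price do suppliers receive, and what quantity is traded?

Buyers pay $64; suppliers receive $57; quantity = 13.

Without the tax, 269 − 4p = 3p − 158 gives 7p = 427, so p* = $61 and q* = 25.
With the tax collected from suppliers, supply shifts: qs = 3(p − 7) − 158.
Solving gives q = 13 with buyers paying $64 and suppliers receiving $57 (the $7 wedge).
The less price-elastic side of the market bears the larger share of a per-unit tax.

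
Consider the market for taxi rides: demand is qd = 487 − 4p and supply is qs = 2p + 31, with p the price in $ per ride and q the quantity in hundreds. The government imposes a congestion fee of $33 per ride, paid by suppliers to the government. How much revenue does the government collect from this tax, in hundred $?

Without the tax, 487 − 4p = 2p + 31 gives 6p = 456, so p* = $76 and q* = 183.
With the tax collected from suppliers, supply shifts: qs = 2(p − 33) + 31.
New equilibrium: consumers pay $87, suppliers receive $54, q = 139. (Wedge: pb − ps = 33.)
Revenue = t · Q = 33 · 139 = $4587.

Tax revenue = $4587 hundred.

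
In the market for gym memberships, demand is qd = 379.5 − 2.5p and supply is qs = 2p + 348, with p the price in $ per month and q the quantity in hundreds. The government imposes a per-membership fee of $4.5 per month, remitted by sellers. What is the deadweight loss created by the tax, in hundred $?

Deadweight loss = $11.25 hundred.

Without the tax, 379.5 − 2.5p = 2p + 348 gives 4.5p = 31.5, so p* = $7 and q* = 362.
With the tax collected from sellers, supply shifts: qs = 2(p − 4.5) + 348.
Solving gives q = 357 with buyers paying $9 and sellers receiving $4.5 (the $4.5 wedge).
Quantity falls by |ΔQ| = |362 − 357| = 5.
DWL = ½ · t · |ΔQ| = ½ · 4.5 · 5 = $11.25.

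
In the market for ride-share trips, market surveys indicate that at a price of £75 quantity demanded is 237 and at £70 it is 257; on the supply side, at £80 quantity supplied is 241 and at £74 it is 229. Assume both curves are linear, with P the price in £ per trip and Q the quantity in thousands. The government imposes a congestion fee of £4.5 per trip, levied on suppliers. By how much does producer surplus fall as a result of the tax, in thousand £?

Demand slope: (257 − 237)/(70 − 75) = -4, so Qd = 537 − 4P.
Supply slope: (229 − 241)/(74 − 80) = 2, so Qs = 2P + 81.
Without the tax, 537 − 4P = 2P + 81 gives 6P = 456, so P* = £76 and Q* = 233.
With the tax collected from suppliers, supply shifts: Qs = 2(P − 4.5) + 81.
New equilibrium: consumers pay £77.5, suppliers receive £73, Q = 227. (Wedge: Pb − Ps = 4.5.)
ΔPS is the trapezoid between Q = 227 and Q = 233 of height £3: ½ · (233 + 227) · 3 = £690.

Producer surplus falls by £690 thousand.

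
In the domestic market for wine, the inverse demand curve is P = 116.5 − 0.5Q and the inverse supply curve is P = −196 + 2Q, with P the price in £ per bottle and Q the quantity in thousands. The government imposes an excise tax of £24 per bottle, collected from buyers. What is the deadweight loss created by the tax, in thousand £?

Deadweight loss = £115.2 thousand.

Rewrite in direct form: Qd = 233 − 2P and Qs = 0.5P + 98.
Without the tax, 233 − 2P = 0.5P + 98 gives 2.5P = 135, so P* = £54 and Q* = 125.
With the tax collected from buyers, demand (in seller-price terms) shifts: Qd = 233 − 2(P + 24).
New equilibrium: buyers pay £58.8, suppliers receive £34.8, Q = 115.4. (Wedge: Pb − Ps = 24.)
Quantity falls by |ΔQ| = |125 − 115.4| = 9.6.
DWL = ½ · t · |ΔQ| = ½ · 24 · 9.6 = £115.2.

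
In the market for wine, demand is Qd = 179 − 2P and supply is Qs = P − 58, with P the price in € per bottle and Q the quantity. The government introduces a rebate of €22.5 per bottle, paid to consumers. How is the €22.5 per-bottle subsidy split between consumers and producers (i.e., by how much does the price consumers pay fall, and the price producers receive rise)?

Consumers gain €7.5 per bottle; producers gain €15 per bottle.

Without the subsidy, 179 − 2P = P − 58 gives 3P = 237, so P* = €79 and Q* = 21.
With a per-unit subsidy paid to consumers, each effectively pays P − 22.5, so demand becomes Qd = 179 − 2(P − 22.5).
Solving gives Q = 36 with consumers paying €71.5 and producers receiving €94 (the €22.5 wedge).
Gain to consumers: €7.5; to producers: €15. (They sum to €22.5.)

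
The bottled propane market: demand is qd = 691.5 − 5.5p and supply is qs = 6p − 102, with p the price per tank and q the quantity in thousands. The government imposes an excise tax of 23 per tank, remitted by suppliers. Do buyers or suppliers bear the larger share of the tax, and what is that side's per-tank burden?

Buyers bear the larger share: 12 per tank.

Before the tax: set 691.5 − 5.5p = 6p − 102 → p* = 69, q* = 312.
With the tax collected from suppliers, supply shifts: qs = 6(p − 23) − 102.
New equilibrium: buyers pay 81, suppliers receive 58, q = 246. (Wedge: pb − ps = 23.)
Per-tank burden: buyers 12, suppliers 11.
Buyers take the larger share because demand is less price-elastic here (demand slope 5.5 vs supply slope 6).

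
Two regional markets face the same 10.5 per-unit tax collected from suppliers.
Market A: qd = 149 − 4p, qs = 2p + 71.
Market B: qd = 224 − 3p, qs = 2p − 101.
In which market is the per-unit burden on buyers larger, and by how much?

Market A: pre-tax p* = 13, q* = 97; post-tax q = 83; per-unit burden on buyers = 3.5.
Market B: pre-tax p* = 65, q* = 29; post-tax q = 16.4; per-unit burden on buyers = 4.2.
Difference: 3.5 vs 4.2 → market B is larger by 0.7.

Market B, by 0.7.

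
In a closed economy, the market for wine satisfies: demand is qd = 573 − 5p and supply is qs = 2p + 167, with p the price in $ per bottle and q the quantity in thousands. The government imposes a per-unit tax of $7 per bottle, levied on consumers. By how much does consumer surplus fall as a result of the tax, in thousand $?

Without the tax, 573 − 5p = 2p + 167 gives 7p = 406, so p* = $58 and q* = 283.
With the tax collected from consumers, demand (in seller-price terms) shifts: qd = 573 − 5(p + 7).
Solving gives q = 273 with consumers paying $60 and sellers receiving $53 (the $7 wedge).
ΔCS is the trapezoid between Q = 273 and Q = 283 of height $2: ½ · (283 + 273) · 2 = $556.

Consumer surplus falls by $556 thousand.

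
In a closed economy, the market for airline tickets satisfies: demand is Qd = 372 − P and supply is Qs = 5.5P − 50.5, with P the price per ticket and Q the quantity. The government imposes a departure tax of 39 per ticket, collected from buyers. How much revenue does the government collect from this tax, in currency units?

Tax revenue = 10686.

Without the tax, 372 − P = 5.5P − 50.5 gives 6.5P = 422.5, so P* = 65 and Q* = 307.
With the tax collected from buyers, demand (in seller-price terms) shifts: Qd = 372 − (P + 39).
Solving gives Q = 274 with buyers paying 98 and suppliers receiving 59 (the 39 wedge).
Revenue = t · Q = 39 · 274 = 10686.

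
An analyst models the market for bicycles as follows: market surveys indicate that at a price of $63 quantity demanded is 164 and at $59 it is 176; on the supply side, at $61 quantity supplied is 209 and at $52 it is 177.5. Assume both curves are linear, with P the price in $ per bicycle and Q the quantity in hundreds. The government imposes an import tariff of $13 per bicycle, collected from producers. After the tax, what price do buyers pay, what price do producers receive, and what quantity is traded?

Buyers pay $62; producers receive $49; quantity = 167.

Demand slope: (176 − 164)/(59 − 63) = -3, so Qd = 353 − 3P.
Supply slope: (177.5 − 209)/(52 − 61) = 3.5, so Qs = 3.5P − 4.5.
Without the tax, 353 − 3P = 3.5P − 4.5 gives 6.5P = 357.5, so P* = $55 and Q* = 188.
With the tax collected from producers, supply shifts: Qs = 3.5(P − 13) − 4.5.
New equilibrium: buyers pay $62, producers receive $49, Q = 167. (Wedge: Pb − Ps = 13.)
The less price-elastic side of the market bears the larger share of a per-unit tax.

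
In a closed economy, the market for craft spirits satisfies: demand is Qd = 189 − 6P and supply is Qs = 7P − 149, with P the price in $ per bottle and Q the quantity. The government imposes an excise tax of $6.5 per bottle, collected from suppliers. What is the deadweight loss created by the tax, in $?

Deadweight loss = $68.25.

Before the tax: set 189 − 6P = 7P − 149 → P* = $26, Q* = 33.
With the tax collected from suppliers, supply shifts: Qs = 7(P − 6.5) − 149.
New equilibrium: consumers pay $29.5, suppliers receive $23, Q = 12. (Wedge: Pb − Ps = 6.5.)
Quantity falls by |ΔQ| = |33 − 12| = 21.
DWL = ½ · t · |ΔQ| = ½ · 6.5 · 21 = $68.25.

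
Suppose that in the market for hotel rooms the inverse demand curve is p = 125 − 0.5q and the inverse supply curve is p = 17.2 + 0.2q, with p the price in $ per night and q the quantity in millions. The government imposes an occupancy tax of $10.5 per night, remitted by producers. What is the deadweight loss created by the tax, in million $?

Deadweight loss = $78.75 million.

Inverting to q(p) form: qd = 250 − 2p; qs = 5p − 86.
Without the tax, 250 − 2p = 5p − 86 gives 7p = 336, so p* = $48 and q* = 154.
With the tax collected from producers, supply shifts: qs = 5(p − 10.5) − 86.
Solving gives q = 139 with consumers paying $55.5 and producers receiving $45 (the $10.5 wedge).
Quantity falls by |ΔQ| = |154 − 139| = 15.
DWL = ½ · t · |ΔQ| = ½ · 10.5 · 15 = $78.75.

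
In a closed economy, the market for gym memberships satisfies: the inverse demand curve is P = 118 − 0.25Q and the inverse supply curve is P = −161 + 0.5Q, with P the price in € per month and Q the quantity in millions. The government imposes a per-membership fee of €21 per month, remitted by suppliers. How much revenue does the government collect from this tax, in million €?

Inverting to Q(P) form: Qd = 472 − 4P; Qs = 2P + 322.
Without the tax, 472 − 4P = 2P + 322 gives 6P = 150, so P* = €25 and Q* = 372.
With the tax collected from suppliers, supply shifts: Qs = 2(P − 21) + 322.
Solving gives Q = 344 with buyers paying €32 and suppliers receiving €11 (the €21 wedge).
Revenue = t · Q = 21 · 344 = €7224.

Tax revenue = €7224 million.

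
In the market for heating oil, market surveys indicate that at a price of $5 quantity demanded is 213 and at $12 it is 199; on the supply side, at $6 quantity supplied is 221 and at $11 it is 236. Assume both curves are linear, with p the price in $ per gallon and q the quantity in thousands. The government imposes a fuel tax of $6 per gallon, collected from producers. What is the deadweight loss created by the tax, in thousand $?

Demand slope: (199 − 213)/(12 − 5) = -2, so qd = 223 − 2p.
Supply slope: (236 − 221)/(11 − 6) = 3, so qs = 3p + 203.
Without the tax, 223 − 2p = 3p + 203 gives 5p = 20, so p* = $4 and q* = 215.
With the tax collected from producers, supply shifts: qs = 3(p − 6) + 203.
New equilibrium: consumers pay $7.6, producers receive $1.6, q = 207.8. (Wedge: pb − ps = 6.)
Quantity falls by |ΔQ| = |215 − 207.8| = 7.2.
DWL = ½ · t · |ΔQ| = ½ · 6 · 7.2 = $21.6.

Deadweight loss = $21.6 thousand.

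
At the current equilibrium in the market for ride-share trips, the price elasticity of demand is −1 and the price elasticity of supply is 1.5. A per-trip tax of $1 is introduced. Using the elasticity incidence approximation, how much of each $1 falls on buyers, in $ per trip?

Incidence ratio: buyers' share ≈ εs / (εs + |εd|) = 1.5 / (1.5 + 1) = 0.6.
So buyers bear ≈ 0.6 × $1 = $0.6; sellers bear $0.4.

Buyers bear ≈ $0.6 per trip.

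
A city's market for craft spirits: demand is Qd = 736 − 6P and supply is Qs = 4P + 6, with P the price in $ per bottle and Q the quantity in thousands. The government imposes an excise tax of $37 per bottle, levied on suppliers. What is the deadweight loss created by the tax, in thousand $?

Without the tax, 736 − 6P = 4P + 6 gives 10P = 730, so P* = $73 and Q* = 298.
With the tax collected from suppliers, supply shifts: Qs = 4(P − 37) + 6.
Solving gives Q = 209.2 with consumers paying $87.8 and suppliers receiving $50.8 (the $37 wedge).
Quantity falls by |ΔQ| = |298 − 209.2| = 88.8.
DWL = ½ · t · |ΔQ| = ½ · 37 · 88.8 = $1642.8.

Deadweight loss = $1642.8 thousand.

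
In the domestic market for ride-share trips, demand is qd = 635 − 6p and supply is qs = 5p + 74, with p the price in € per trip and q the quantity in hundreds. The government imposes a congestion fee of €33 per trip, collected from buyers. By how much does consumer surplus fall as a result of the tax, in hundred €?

Consumer surplus falls by €4260 hundred.

Before the tax: set 635 − 6p = 5p + 74 → p* = €51, q* = 329.
With the tax collected from buyers, demand (in seller-price terms) shifts: qd = 635 − 6(p + 33).
New equilibrium: buyers pay €66, producers receive €33, q = 239. (Wedge: pb − ps = 33.)
ΔCS is the trapezoid between Q = 239 and Q = 329 of height €15: ½ · (329 + 239) · 15 = €4260.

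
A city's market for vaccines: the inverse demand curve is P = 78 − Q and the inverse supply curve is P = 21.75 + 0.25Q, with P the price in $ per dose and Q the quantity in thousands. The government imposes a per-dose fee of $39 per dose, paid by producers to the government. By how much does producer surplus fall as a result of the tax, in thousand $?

Producer surplus falls by $229.32 thousand.

Rewrite in direct form: Qd = 78 − P and Qs = 4P − 87.
Without the tax, 78 − P = 4P − 87 gives 5P = 165, so P* = $33 and Q* = 45.
With the tax collected from producers, supply shifts: Qs = 4(P − 39) − 87.
New equilibrium: buyers pay $64.2, producers receive $25.2, Q = 13.8. (Wedge: Pb − Ps = 39.)
ΔPS is the trapezoid between Q = 13.8 and Q = 45 of height $7.8: ½ · (45 + 13.8) · 7.8 = $229.32.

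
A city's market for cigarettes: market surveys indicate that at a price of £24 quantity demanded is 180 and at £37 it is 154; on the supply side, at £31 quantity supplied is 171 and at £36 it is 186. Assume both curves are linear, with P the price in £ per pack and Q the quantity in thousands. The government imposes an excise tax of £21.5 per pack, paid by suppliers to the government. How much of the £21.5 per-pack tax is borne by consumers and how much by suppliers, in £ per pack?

Demand slope: (154 − 180)/(37 − 24) = -2, so Qd = 228 − 2P.
Supply slope: (186 − 171)/(36 − 31) = 3, so Qs = 3P + 78.
Before the tax: set 228 − 2P = 3P + 78 → P* = £30, Q* = 168.
With the tax collected from suppliers, supply shifts: Qs = 3(P − 21.5) + 78.
New equilibrium: consumers pay £42.9, suppliers receive £21.4, Q = 142.2. (Wedge: Pb − Ps = 21.5.)
Burden on consumers: £12.9; on suppliers: £8.6. (They sum to £21.5.)
The less price-elastic side of the market bears the larger share of a per-unit tax.

Consumers bear £12.9 per pack; suppliers bear £8.6 per pack.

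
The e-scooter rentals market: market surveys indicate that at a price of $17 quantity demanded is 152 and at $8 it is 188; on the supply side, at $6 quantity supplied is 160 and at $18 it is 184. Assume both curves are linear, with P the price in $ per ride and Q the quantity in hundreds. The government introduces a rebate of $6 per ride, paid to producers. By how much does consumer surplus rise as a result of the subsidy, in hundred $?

Demand slope: (188 − 152)/(8 − 17) = -4, so Qd = 220 − 4P.
Supply slope: (184 − 160)/(18 − 6) = 2, so Qs = 2P + 148.
Before the subsidy: set 220 − 4P = 2P + 148 → P* = $12, Q* = 172.
With a per-unit subsidy paid to producers, each receives P + 6 per unit sold, so supply becomes Qs = 2(P + 6) + 148.
Solving gives Q = 180 with consumers paying $10 and producers receiving $16 (the $6 wedge).
ΔCS is the trapezoid between Q = 180 and Q = 172 of height $2: ½ · (172 + 180) · 2 = $352.

Consumer surplus rises by $352 hundred.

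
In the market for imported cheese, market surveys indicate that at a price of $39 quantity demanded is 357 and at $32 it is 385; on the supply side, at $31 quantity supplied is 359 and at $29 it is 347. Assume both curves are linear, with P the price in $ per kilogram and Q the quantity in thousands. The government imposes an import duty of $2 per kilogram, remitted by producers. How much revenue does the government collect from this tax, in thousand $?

Demand slope: (385 − 357)/(32 − 39) = -4, so Qd = 513 − 4P.
Supply slope: (347 − 359)/(29 − 31) = 6, so Qs = 6P + 173.
Before the tax: set 513 − 4P = 6P + 173 → P* = $34, Q* = 377.
With the tax collected from producers, supply shifts: Qs = 6(P − 2) + 173.
Solving gives Q = 372.2 with consumers paying $35.2 and producers receiving $33.2 (the $2 wedge).
Revenue = t · Q = 2 · 372.2 = $744.4.

Tax revenue = $744.4 thousand.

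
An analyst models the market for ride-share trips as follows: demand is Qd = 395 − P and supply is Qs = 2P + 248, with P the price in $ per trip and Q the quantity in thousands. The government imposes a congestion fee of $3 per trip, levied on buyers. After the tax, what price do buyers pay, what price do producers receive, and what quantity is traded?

Buyers pay $51; producers receive $48; quantity = 344.

Before the tax: set 395 − P = 2P + 248 → P* = $49, Q* = 346.
With the tax collected from buyers, demand (in seller-price terms) shifts: Qd = 395 − (P + 3).
Solving gives Q = 344 with buyers paying $51 and producers receiving $48 (the $3 wedge).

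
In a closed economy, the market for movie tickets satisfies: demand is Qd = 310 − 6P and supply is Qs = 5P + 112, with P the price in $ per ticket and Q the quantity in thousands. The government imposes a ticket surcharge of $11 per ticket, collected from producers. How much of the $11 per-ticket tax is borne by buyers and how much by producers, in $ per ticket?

Buyers bear $5 per ticket; producers bear $6 per ticket.

Without the tax, 310 − 6P = 5P + 112 gives 11P = 198, so P* = $18 and Q* = 202.
With the tax collected from producers, supply shifts: Qs = 5(P − 11) + 112.
New equilibrium: buyers pay $23, producers receive $12, Q = 172. (Wedge: Pb − Ps = 11.)
Burden on buyers: $5; on producers: $6. (They sum to $11.)
The less price-elastic side of the market bears the larger share of a per-unit tax.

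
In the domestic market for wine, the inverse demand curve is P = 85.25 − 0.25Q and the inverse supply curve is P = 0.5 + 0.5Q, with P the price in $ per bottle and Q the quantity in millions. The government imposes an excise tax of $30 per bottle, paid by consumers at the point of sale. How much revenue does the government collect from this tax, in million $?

Inverting to Q(P) form: Qd = 341 − 4P; Qs = 2P − 1.
Before the tax: set 341 − 4P = 2P − 1 → P* = $57, Q* = 113.
With the tax collected from consumers, demand (in seller-price terms) shifts: Qd = 341 − 4(P + 30).
Solving gives Q = 73 with consumers paying $67 and sellers receiving $37 (the $30 wedge).
Revenue = t · Q = 30 · 73 = $2190.

Tax revenue = $2190 million.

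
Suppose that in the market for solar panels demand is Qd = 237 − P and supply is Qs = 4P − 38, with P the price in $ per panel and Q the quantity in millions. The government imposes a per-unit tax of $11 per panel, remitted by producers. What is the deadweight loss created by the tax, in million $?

Before the tax: set 237 − P = 4P − 38 → P* = $55, Q* = 182.
With the tax collected from producers, supply shifts: Qs = 4(P − 11) − 38.
New equilibrium: buyers pay $63.8, producers receive $52.8, Q = 173.2. (Wedge: Pb − Ps = 11.)
Quantity falls by |ΔQ| = |182 − 173.2| = 8.8.
DWL = ½ · t · |ΔQ| = ½ · 11 · 8.8 = $48.4.

Deadweight loss = $48.4 million.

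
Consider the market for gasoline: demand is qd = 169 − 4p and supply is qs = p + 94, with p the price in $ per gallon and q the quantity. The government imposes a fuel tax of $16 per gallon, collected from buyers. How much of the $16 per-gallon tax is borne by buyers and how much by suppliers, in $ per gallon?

Before the tax: set 169 − 4p = p + 94 → p* = $15, q* = 109.
With the tax collected from buyers, demand (in seller-price terms) shifts: qd = 169 − 4(p + 16).
Solving gives q = 96.2 with buyers paying $18.2 and suppliers receiving $2.2 (the $16 wedge).
Burden on buyers: $3.2; on suppliers: $12.8. (They sum to $16.)
The less price-elastic side of the market bears the larger share of a per-unit tax.

Buyers bear $3.2 per gallon; suppliers bear $12.8 per gallon.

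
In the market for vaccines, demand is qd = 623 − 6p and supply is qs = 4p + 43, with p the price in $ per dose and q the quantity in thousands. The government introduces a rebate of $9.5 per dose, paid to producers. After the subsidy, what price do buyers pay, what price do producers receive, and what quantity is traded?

Buyers pay $54.2; producers receive $63.7; quantity = 297.8.

Before the subsidy: set 623 − 6p = 4p + 43 → p* = $58, q* = 275.
With a per-unit subsidy paid to producers, each receives p + 9.5 per unit sold, so supply becomes qs = 4(p + 9.5) + 43.
New equilibrium: buyers pay $54.2, producers receive $63.7, q = 297.8. (Wedge: pb − ps = −9.5.)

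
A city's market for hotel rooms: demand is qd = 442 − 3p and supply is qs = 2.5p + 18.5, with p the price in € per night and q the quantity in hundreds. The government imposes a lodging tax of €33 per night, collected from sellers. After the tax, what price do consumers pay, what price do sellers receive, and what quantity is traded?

Consumers pay €92; sellers receive €59; quantity = 166.

Before the tax: set 442 − 3p = 2.5p + 18.5 → p* = €77, q* = 211.
With the tax collected from sellers, supply shifts: qs = 2.5(p − 33) + 18.5.
Solving gives q = 166 with consumers paying €92 and sellers receiving €59 (the €33 wedge).
The less price-elastic side of the market bears the larger share of a per-unit tax.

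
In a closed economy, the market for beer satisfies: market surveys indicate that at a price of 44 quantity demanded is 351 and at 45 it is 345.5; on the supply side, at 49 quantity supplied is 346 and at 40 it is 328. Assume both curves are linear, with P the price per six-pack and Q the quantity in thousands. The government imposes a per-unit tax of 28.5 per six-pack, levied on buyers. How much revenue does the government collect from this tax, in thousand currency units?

Demand slope: (345.5 − 351)/(45 − 44) = -5.5, so Qd = 593 − 5.5P.
Supply slope: (328 − 346)/(40 − 49) = 2, so Qs = 2P + 248.
Without the tax, 593 − 5.5P = 2P + 248 gives 7.5P = 345, so P* = 46 and Q* = 340.
With the tax collected from buyers, demand (in seller-price terms) shifts: Qd = 593 − 5.5(P + 28.5).
New equilibrium: buyers pay 53.6, suppliers receive 25.1, Q = 298.2. (Wedge: Pb − Ps = 28.5.)
Revenue = t · Q = 28.5 · 298.2 = 8498.7.

Tax revenue = 8498.7 thousand.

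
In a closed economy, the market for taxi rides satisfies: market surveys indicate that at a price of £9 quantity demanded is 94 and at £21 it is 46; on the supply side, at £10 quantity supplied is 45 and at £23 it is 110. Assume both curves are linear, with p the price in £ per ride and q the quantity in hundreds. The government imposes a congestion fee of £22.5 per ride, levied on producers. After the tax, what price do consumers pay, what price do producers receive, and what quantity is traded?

Consumers pay £27.5; producers receive £5; quantity = 20.

Demand slope: (46 − 94)/(21 − 9) = -4, so qd = 130 − 4p.
Supply slope: (110 − 45)/(23 − 10) = 5, so qs = 5p − 5.
Without the tax, 130 − 4p = 5p − 5 gives 9p = 135, so p* = £15 and q* = 70.
With the tax collected from producers, supply shifts: qs = 5(p − 22.5) − 5.
Solving gives q = 20 with consumers paying £27.5 and producers receiving £5 (the £22.5 wedge).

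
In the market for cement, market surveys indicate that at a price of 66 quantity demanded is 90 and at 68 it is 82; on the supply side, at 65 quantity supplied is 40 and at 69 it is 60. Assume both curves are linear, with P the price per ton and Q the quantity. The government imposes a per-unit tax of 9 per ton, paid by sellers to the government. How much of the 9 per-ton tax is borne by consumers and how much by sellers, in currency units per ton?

Consumers bear 5 per ton; sellers bear 4 per ton.

Demand slope: (82 − 90)/(68 − 66) = -4, so Qd = 354 − 4P.
Supply slope: (60 − 40)/(69 − 65) = 5, so Qs = 5P − 285.
Without the tax, 354 − 4P = 5P − 285 gives 9P = 639, so P* = 71 and Q* = 70.
With the tax collected from sellers, supply shifts: Qs = 5(P − 9) − 285.
Solving gives Q = 50 with consumers paying 76 and sellers receiving 67 (the 9 wedge).
Burden on consumers: 5; on sellers: 4. (They sum to 9.)
The less price-elastic side of the market bears the larger share of a per-unit tax.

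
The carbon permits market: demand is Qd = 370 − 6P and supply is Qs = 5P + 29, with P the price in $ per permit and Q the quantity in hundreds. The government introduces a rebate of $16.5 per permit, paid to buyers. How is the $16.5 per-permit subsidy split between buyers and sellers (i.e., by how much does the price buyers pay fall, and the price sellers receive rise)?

Buyers gain $7.5 per permit; sellers gain $9 per permit.

Without the subsidy, 370 − 6P = 5P + 29 gives 11P = 341, so P* = $31 and Q* = 184.
With a per-unit subsidy paid to buyers, each effectively pays P − 16.5, so demand becomes Qd = 370 − 6(P − 16.5).
Solving gives Q = 229 with buyers paying $23.5 and sellers receiving $40 (the $16.5 wedge).
Gain to buyers: $7.5; to sellers: $9. (They sum to $16.5.)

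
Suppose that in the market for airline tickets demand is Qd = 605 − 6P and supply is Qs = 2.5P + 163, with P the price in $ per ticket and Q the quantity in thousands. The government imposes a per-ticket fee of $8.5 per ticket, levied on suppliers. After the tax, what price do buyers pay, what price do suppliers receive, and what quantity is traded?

Buyers pay $54.5; suppliers receive $46; quantity = 278.

Before the tax: set 605 − 6P = 2.5P + 163 → P* = $52, Q* = 293.
With the tax collected from suppliers, supply shifts: Qs = 2.5(P − 8.5) + 163.
Solving gives Q = 278 with buyers paying $54.5 and suppliers receiving $46 (the $8.5 wedge).
The less price-elastic side of the market bears the larger share of a per-unit tax.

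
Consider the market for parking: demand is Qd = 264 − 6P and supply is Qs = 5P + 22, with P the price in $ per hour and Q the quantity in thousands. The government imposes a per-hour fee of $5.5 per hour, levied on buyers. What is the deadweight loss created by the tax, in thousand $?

Without the tax, 264 − 6P = 5P + 22 gives 11P = 242, so P* = $22 and Q* = 132.
With the tax collected from buyers, demand (in seller-price terms) shifts: Qd = 264 − 6(P + 5.5).
New equilibrium: buyers pay $24.5, producers receive $19, Q = 117. (Wedge: Pb − Ps = 5.5.)
Quantity falls by |ΔQ| = |132 − 117| = 15.
DWL = ½ · t · |ΔQ| = ½ · 5.5 · 15 = $41.25.

Deadweight loss = $41.25 thousand.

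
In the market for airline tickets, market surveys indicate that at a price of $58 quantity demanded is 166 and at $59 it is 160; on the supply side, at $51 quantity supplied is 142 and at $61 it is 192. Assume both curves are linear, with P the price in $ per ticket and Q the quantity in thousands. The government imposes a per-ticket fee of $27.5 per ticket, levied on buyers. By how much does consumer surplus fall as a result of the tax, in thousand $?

Demand slope: (160 − 166)/(59 − 58) = -6, so Qd = 514 − 6P.
Supply slope: (192 − 142)/(61 − 51) = 5, so Qs = 5P − 113.
Before the tax: set 514 − 6P = 5P − 113 → P* = $57, Q* = 172.
With the tax collected from buyers, demand (in seller-price terms) shifts: Qd = 514 − 6(P + 27.5).
New equilibrium: buyers pay $69.5, producers receive $42, Q = 97. (Wedge: Pb − Ps = 27.5.)
ΔCS is the trapezoid between Q = 97 and Q = 172 of height $12.5: ½ · (172 + 97) · 12.5 = $1681.25.

Consumer surplus falls by $1681.25 thousand.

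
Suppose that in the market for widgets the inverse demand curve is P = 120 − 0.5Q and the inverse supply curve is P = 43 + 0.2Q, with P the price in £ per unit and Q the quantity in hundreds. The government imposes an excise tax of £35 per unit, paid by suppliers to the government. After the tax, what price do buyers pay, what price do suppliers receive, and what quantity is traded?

Inverting to Q(P) form: Qd = 240 − 2P; Qs = 5P − 215.
Before the tax: set 240 − 2P = 5P − 215 → P* = £65, Q* = 110.
With the tax collected from suppliers, supply shifts: Qs = 5(P − 35) − 215.
Solving gives Q = 60 with buyers paying £90 and suppliers receiving £55 (the £35 wedge).
The less price-elastic side of the market bears the larger share of a per-unit tax.

Buyers pay £90; suppliers receive £55; quantity = 60.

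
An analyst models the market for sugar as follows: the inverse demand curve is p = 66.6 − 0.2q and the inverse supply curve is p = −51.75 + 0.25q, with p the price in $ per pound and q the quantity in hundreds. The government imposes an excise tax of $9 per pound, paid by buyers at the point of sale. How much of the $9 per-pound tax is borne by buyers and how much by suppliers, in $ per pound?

Rewrite in direct form: qd = 333 − 5p and qs = 4p + 207.
Before the tax: set 333 − 5p = 4p + 207 → p* = $14, q* = 263.
With the tax collected from buyers, demand (in seller-price terms) shifts: qd = 333 − 5(p + 9).
New equilibrium: buyers pay $18, suppliers receive $9, q = 243. (Wedge: pb − ps = 9.)
Burden on buyers: $4; on suppliers: $5. (They sum to $9.)
The less price-elastic side of the market bears the larger share of a per-unit tax.

Buyers bear $4 per pound; suppliers bear $5 per pound.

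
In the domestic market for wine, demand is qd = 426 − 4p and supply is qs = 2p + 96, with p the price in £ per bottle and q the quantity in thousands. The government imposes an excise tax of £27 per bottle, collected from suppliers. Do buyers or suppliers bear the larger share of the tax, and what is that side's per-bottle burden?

Without the tax, 426 − 4p = 2p + 96 gives 6p = 330, so p* = £55 and q* = 206.
With the tax collected from suppliers, supply shifts: qs = 2(p − 27) + 96.
New equilibrium: buyers pay £64, suppliers receive £37, q = 170. (Wedge: pb − ps = 27.)
Per-bottle burden: buyers £9, suppliers £18.
Suppliers take the larger share because supply is less price-elastic here (demand slope 4 vs supply slope 2).
The less price-elastic side of the market bears the larger share of a per-unit tax.

Suppliers bear the larger share: £18 per bottle.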